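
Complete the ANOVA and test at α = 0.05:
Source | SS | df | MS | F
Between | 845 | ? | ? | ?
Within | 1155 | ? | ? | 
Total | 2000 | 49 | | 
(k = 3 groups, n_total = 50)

df_between = 2, df_within = 47. MS_between = 422.5, MS_within = 24.57. F = 17.193, F_crit ≈ 3.195. Reject H₀.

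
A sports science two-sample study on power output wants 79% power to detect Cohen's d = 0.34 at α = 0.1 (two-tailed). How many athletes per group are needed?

z_{α/2} = 1.645, z_β = Φ⁻¹(0.79) = 0.806. For small effect (d = 0.34): n per group = 2(z_{α/2} + z_β)²/d² = 2(1.645 + 0.806)²/0.34² = 103.9 → 104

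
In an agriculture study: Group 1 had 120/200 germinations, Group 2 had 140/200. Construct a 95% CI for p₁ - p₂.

p̂₁ = 0.6, p̂₂ = 0.7. Difference = -0.1. CI = (-0.193, -0.007)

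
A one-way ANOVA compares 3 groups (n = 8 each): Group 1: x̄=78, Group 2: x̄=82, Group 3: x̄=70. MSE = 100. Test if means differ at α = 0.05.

Grand mean = 76.67. SS_between = 597.33, MS_between = 298.67. F = 2.987, F_crit ≈ 3.467. Fail to reject H₀.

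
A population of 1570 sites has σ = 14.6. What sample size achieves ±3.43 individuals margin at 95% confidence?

Without FPC: n₀ = (1.96×14.6/3.43)² = 69.603. With FPC: n = n₀N/(n₀+N-1) = 66.7 → n = 67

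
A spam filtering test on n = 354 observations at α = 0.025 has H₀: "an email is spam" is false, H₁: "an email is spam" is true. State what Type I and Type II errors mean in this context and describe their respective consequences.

Type I (false positive): concluding that an email is spam when it is not — a legitimate email is sent to the spam folder and the user misses it. Type II (false negative): failing to conclude that an email is spam when it is — a spam email lands in the inbox. Which is costlier depends on domain priorities and is a judgement call rather than a statistical fact.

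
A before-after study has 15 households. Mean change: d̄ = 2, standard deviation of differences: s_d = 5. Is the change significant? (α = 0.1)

t = d̄/(s_d/√n) = 2/(5/√15) = 1.549. df = 14, critical t = ±1.761. Fail to reject H₀.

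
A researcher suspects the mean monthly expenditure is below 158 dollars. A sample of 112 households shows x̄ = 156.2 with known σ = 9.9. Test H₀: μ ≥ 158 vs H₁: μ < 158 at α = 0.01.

z = -1.924. Critical value: -2.33. Fail to reject H₀.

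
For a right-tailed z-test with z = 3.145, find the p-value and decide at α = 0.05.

p = P(Z > 3.145) = 1 - Φ(3.145) ≈ 0.0008. Since p < 0.05, reject H₀ (significant) at α = 0.05.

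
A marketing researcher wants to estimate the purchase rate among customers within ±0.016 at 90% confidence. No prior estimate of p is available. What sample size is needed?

Conservative approach: use p = 0.5 (maximizes p(1-p) = 0.25). n = z²(0.25)/E² = 1.645²×0.25/0.016² = 2642.6 → n = 2643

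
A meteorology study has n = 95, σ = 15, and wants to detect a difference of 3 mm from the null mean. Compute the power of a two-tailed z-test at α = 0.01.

SE = σ/√n = 15/√95 = 1.539. Non-centrality λ = d/SE = 3/1.539 = 1.949. Power ≈ Φ(λ - z_{α/2}) = Φ(1.949 - 2.576) = Φ(-0.627) = 0.265.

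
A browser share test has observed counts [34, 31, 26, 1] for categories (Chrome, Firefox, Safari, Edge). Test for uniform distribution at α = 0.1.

Expected = 23 each. χ² = Σ(O-E)²/E = 29.478. df = 3, critical value = 6.251. Reject H₀.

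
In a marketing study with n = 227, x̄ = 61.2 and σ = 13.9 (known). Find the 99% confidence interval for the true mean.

CI = x̄ ± z*(σ/√n) = 61.2 ± 2.576(13.9/√227) = 61.2 ± 2.38 = (58.82, 63.58)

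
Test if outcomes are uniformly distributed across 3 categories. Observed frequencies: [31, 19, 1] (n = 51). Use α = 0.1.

Expected = 17 each. χ² = Σ(O-E)²/E = 26.824. df = 2, critical value = 4.605. Reject H₀.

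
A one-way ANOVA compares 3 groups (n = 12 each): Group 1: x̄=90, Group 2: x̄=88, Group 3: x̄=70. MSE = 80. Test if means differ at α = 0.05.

Grand mean = 82.67. SS_between = 2912.0, MS_between = 1456.0. F = 18.2, F_crit ≈ 3.285. Reject H₀.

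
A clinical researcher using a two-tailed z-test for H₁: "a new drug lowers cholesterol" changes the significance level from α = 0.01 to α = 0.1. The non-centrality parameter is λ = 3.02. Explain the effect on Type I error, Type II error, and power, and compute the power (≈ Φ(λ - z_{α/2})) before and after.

Increasing α from 0.01 to 0.1:
• Type I error rate increases (α is the Type I rate by definition).
• Critical value moves from z_{α/2} = 2.576 to 1.645, so power = Φ(λ - z_{α/2}) goes from Φ(3.02 - 2.576) = 0.671 to Φ(3.02 - 1.645) = 0.915.
• Type II error rate β = 1 - power therefore decreases (0.329 → 0.085).
Appropriate when false negatives are costly — here, shelving an effective drug — patients miss out on a treatment that would have helped.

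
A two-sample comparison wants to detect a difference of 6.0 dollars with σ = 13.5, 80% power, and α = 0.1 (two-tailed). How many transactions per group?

n per group = 2(z_α/2 + z_β)²σ²/d² = 2×(1.645 + 0.84)²×13.5²/6.0² = 62.5 → n = 63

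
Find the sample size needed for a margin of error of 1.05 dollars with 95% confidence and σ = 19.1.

n = (z*σ/E)² = (1.96×19.1/1.05)² = 1271.2 → n = 1272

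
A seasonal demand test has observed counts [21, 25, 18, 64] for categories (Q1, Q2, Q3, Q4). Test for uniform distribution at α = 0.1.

Expected = 32 each. χ² = Σ(O-E)²/E = 43.438. df = 3, critical value = 6.251. Reject H₀.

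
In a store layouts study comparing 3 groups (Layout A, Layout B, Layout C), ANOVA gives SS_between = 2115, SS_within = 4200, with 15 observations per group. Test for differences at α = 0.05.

df_between = 2, df_within = 42. F = MS_between/MS_within = 1057.5/100.0 = 10.575. F_crit ≈ 3.22. Reject H₀. At least one mean differs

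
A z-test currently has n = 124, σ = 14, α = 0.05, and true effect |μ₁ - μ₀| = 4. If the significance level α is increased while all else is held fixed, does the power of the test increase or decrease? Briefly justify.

Power increases: a larger α lowers the critical value, so more of the H₁ sampling distribution falls in the rejection region.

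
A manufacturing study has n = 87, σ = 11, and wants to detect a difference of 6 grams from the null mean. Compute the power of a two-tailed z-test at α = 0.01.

SE = σ/√n = 11/√87 = 1.179. Non-centrality λ = d/SE = 6/1.179 = 5.088. Power ≈ Φ(λ - z_{α/2}) = Φ(5.088 - 2.576) = Φ(2.512) = 0.994.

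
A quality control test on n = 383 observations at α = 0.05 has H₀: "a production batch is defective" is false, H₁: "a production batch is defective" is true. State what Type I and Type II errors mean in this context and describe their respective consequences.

Type I (false positive): concluding that a production batch is defective when it is not — scrapping a good batch — wasted material and cost for no reason. Type II (false negative): failing to conclude that a production batch is defective when it is — shipping a defective batch — faulty products reach customers. Which is costlier depends on domain priorities and is a judgement call rather than a statistical fact.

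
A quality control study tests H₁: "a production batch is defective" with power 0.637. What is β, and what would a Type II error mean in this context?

β = 1 - power = 1 - 0.637 = 0.363. A Type II error is failing to reject H₀ when H₀ is false (false negative) — here, failing to conclude that a production batch is defective when in fact it is true. Consequence: shipping a defective batch — faulty products reach customers.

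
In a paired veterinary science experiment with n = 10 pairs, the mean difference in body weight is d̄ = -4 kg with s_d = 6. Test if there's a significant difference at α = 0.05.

t = d̄/(s_d/√n) = -4/(6/√10) = -2.108. df = 9, critical t = ±2.262. Fail to reject H₀.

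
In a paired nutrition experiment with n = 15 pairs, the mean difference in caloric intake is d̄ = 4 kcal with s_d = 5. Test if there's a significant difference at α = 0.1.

t = d̄/(s_d/√n) = 4/(5/√15) = 3.098. df = 14, critical t = ±1.761. Reject H₀.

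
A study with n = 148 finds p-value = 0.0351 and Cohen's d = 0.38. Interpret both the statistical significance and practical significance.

Statistically significant (p = 0.0351 < 0.05). Cohen's d = 0.38 indicates a small effect size. Both statistical and practical significance should be considered.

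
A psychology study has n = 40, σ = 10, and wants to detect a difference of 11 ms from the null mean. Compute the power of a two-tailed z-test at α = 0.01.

SE = σ/√n = 10/√40 = 1.581. Non-centrality λ = d/SE = 11/1.581 = 6.957. Power ≈ Φ(λ - z_{α/2}) = Φ(6.957 - 2.576) = Φ(4.381) = 1.0.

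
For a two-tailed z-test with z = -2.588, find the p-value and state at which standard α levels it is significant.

p = 2·P(Z > |-2.588|) = 2·(1 - Φ(2.588)) ≈ 0.0097. Significant at α = 0.1; Significant at α = 0.05; Significant at α = 0.01.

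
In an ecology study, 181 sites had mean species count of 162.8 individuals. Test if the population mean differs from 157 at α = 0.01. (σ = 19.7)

z = (x̄ - μ₀)/(σ/√n) = (162.8 - 157)/(19.7/√181) = 3.961. Critical value: ±2.576. Since |3.961| > 2.576, Reject H₀.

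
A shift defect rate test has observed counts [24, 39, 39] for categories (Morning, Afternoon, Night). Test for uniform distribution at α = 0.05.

Expected = 34 each. χ² = Σ(O-E)²/E = 4.412. df = 2, critical value = 5.991. Fail to reject H₀.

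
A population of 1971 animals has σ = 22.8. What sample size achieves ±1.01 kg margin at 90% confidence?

Without FPC: n₀ = (1.645×22.8/1.01)² = 1378.982. With FPC: n = n₀N/(n₀+N-1) = 811.6 → n = 812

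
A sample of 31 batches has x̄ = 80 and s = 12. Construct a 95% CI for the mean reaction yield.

CI = x̄ ± t*(s/√n) = 80 ± 2.042(12/√31) = (75.6, 84.4)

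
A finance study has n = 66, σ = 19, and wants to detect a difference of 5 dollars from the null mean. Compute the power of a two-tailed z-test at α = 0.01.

SE = σ/√n = 19/√66 = 2.339. Non-centrality λ = d/SE = 5/2.339 = 2.138. Power ≈ Φ(λ - z_{α/2}) = Φ(2.138 - 2.576) = Φ(-0.438) = 0.331.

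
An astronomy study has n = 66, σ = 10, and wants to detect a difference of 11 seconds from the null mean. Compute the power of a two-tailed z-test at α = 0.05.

SE = σ/√n = 10/√66 = 1.231. Non-centrality λ = d/SE = 11/1.231 = 8.936. Power ≈ Φ(λ - z_{α/2}) = Φ(8.936 - 1.96) = Φ(6.976) = 1.0.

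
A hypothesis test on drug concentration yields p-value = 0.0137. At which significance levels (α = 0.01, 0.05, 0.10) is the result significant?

p = 0.0137. Significant at: α = 0.05, 0.1.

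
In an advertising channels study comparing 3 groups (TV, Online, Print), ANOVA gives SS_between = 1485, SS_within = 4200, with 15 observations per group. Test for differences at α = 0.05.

df_between = 2, df_within = 42. F = MS_between/MS_within = 742.5/100.0 = 7.425. F_crit ≈ 3.22. Reject H₀. At least one mean differs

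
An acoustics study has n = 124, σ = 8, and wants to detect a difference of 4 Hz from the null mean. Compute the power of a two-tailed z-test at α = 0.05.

SE = σ/√n = 8/√124 = 0.718. Non-centrality λ = d/SE = 4/0.718 = 5.568. Power ≈ Φ(λ - z_{α/2}) = Φ(5.568 - 1.96) = Φ(3.608) = 1.0.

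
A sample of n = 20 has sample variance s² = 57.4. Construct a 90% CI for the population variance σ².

df = 19. χ²_{0.05} = 30.144, χ²_{0.95} = 10.117. CI for σ² = ((n-1)s²/χ²_{α/2}, (n-1)s²/χ²_{1-α/2}) = (19·57.4/30.144, 19·57.4/10.117) = (36.18, 107.8)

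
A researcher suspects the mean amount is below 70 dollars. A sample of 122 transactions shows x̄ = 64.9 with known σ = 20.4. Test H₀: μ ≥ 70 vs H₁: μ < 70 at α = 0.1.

z = -2.761. Critical value: -1.28. Reject H₀.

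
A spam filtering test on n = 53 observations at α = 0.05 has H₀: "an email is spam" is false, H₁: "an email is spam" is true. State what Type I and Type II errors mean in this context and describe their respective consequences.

Type I (false positive): concluding that an email is spam when it is not — a legitimate email is sent to the spam folder and the user misses it. Type II (false negative): failing to conclude that an email is spam when it is — a spam email lands in the inbox. Which is costlier depends on domain priorities and is a judgement call rather than a statistical fact.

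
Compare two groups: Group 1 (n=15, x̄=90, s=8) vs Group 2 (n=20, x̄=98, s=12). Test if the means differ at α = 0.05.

Pooled sp = 10.49. t = -2.233, df = 33. Critical t = ±2.035. Reject H₀.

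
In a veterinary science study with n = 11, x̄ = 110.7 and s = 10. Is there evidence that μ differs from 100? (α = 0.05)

t = (x̄ - μ₀)/(s/√n) = (110.7 - 100)/(10/√11) = 3.549. df = 10, critical t = ±2.228. Reject H₀.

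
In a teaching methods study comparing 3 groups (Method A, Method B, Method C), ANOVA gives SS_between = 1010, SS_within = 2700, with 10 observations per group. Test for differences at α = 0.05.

df_between = 2, df_within = 27. F = MS_between/MS_within = 505.0/100.0 = 5.05. F_crit ≈ 3.354. Reject H₀. At least one mean differs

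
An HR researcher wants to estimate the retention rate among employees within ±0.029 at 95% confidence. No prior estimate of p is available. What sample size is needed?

Conservative approach: use p = 0.5 (maximizes p(1-p) = 0.25). n = z²(0.25)/E² = 1.96²×0.25/0.029² = 1142.0 → n = 1142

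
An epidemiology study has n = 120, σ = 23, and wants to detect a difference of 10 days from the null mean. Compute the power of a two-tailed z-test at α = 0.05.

SE = σ/√n = 23/√120 = 2.1. Non-centrality λ = d/SE = 10/2.1 = 4.763. Power ≈ Φ(λ - z_{α/2}) = Φ(4.763 - 1.96) = Φ(2.803) = 0.997.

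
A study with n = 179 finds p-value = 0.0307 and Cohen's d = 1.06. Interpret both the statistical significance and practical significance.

Statistically significant (p = 0.0307 < 0.05). Cohen's d = 1.06 indicates a large effect size. Both statistical and practical significance should be considered.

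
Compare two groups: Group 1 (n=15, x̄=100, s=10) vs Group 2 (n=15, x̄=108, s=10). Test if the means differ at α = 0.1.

Pooled sp = 10.0. t = -2.191, df = 28. Critical t = ±1.701. Reject H₀.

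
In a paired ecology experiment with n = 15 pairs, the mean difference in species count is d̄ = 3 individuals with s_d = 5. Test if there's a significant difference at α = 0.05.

t = d̄/(s_d/√n) = 3/(5/√15) = 2.324. df = 14, critical t = ±2.145. Reject H₀.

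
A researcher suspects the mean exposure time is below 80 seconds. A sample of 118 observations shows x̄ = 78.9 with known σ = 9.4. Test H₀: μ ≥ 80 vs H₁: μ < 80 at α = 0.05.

z = -1.271. Critical value: -1.645. Fail to reject H₀.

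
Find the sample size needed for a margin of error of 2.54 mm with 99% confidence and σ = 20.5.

n = (z*σ/E)² = (2.576×20.5/2.54)² = 432.2 → n = 433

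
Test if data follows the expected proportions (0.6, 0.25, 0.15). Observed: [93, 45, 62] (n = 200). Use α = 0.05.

Expected: [120.0, 50.0, 30.0]. χ² = 40.708. df = 2, critical = 5.991. Reject H₀.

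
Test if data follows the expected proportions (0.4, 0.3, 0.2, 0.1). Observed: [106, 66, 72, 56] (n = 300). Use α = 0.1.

Expected: [120.0, 90.0, 60.0, 30.0]. χ² = 32.967. df = 3, critical = 6.251. Reject H₀.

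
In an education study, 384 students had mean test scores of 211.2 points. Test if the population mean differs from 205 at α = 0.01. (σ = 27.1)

z = (x̄ - μ₀)/(σ/√n) = (211.2 - 205)/(27.1/√384) = 4.483. Critical value: ±2.576. Since |4.483| > 2.576, Reject H₀.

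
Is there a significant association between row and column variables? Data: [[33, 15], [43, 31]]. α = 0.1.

χ² = 1.404. df = 1, critical = 2.706. Fail to reject H₀. No evidence of dependence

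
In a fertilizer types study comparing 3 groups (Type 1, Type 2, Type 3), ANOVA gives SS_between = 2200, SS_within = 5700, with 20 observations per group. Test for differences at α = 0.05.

df_between = 2, df_within = 57. F = MS_between/MS_within = 1100.0/100.0 = 11.0. F_crit ≈ 3.159. Reject H₀. At least one mean differs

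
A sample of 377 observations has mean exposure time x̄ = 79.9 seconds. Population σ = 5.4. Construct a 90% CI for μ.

CI = x̄ ± z*(σ/√n) = 79.9 ± 1.645(5.4/√377) = 79.9 ± 0.46 = (79.44, 80.36)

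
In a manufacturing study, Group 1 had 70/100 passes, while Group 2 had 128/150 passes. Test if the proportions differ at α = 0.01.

p̂₁ = 0.7, p̂₂ = 0.853, pooled p̂ = 0.792. z = -2.926. Critical: ±2.576. Reject H₀.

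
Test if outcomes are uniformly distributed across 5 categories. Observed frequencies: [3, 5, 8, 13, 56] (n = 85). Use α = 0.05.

Expected = 17 each. χ² = Σ(O-E)²/E = 115.176. df = 4, critical value = 9.488. Reject H₀.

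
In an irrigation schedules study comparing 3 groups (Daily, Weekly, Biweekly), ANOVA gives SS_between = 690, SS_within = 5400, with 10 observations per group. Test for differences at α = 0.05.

df_between = 2, df_within = 27. F = MS_between/MS_within = 345.0/200.0 = 1.725. F_crit ≈ 3.354. Fail to reject H₀.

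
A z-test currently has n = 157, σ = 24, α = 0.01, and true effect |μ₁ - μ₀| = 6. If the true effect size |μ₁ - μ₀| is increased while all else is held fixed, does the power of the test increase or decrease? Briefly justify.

Power increases: a larger true effect increases the non-centrality λ = |μ₁ - μ₀|/(σ/√n).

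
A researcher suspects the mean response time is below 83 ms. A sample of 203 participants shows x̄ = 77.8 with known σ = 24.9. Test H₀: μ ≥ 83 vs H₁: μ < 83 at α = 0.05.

z = -2.975. Critical value: -1.645. Reject H₀.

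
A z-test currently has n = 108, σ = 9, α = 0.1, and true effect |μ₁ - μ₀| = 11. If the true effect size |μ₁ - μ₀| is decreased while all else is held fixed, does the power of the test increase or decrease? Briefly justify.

Power decreases: a smaller true effect decreases the non-centrality λ = |μ₁ - μ₀|/(σ/√n).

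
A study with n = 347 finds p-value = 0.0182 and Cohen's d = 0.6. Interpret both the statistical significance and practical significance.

Statistically significant (p = 0.0182 < 0.05). Cohen's d = 0.6 indicates a medium effect size. Both statistical and practical significance should be considered.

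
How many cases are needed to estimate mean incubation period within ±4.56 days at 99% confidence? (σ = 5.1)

n = (z*σ/E)² = (2.576×5.1/4.56)² = 8.3 → n = 9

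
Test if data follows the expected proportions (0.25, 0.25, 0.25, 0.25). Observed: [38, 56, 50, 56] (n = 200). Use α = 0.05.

Expected: [50.0, 50.0, 50.0, 50.0]. χ² = 4.32. df = 3, critical = 7.815. Fail to reject H₀.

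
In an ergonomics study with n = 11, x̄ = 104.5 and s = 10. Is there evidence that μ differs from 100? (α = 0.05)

t = (x̄ - μ₀)/(s/√n) = (104.5 - 100)/(10/√11) = 1.492. df = 10, critical t = ±2.228. Fail to reject H₀.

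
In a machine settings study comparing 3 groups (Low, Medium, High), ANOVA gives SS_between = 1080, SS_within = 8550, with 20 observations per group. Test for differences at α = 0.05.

df_between = 2, df_within = 57. F = MS_between/MS_within = 540.0/150.0 = 3.6. F_crit ≈ 3.159. Reject H₀. At least one mean differs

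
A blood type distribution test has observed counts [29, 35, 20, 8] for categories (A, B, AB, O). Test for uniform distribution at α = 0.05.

Expected = 23 each. χ² = Σ(O-E)²/E = 18.0. df = 3, critical value = 7.815. Reject H₀.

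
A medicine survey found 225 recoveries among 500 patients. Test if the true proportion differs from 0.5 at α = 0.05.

p̂ = 0.45, p₀ = 0.5. z = (p̂ - p₀)/√(p₀(1-p₀)/n) = -2.236. Critical: ±1.96. Reject H₀.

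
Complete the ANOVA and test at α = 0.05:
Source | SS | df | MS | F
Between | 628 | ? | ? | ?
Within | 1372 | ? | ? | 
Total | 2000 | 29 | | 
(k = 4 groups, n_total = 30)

df_between = 3, df_within = 26. MS_between = 209.33, MS_within = 52.77. F = 3.967, F_crit ≈ 2.975. Reject H₀.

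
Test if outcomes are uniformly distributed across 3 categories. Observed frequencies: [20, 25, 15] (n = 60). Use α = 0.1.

Expected = 20 each. χ² = Σ(O-E)²/E = 2.5. df = 2, critical value = 4.605. Fail to reject H₀.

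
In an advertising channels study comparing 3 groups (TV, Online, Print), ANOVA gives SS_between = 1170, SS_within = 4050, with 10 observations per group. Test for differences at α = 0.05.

df_between = 2, df_within = 27. F = MS_between/MS_within = 585.0/150.0 = 3.9. F_crit ≈ 3.354. Reject H₀. At least one mean differs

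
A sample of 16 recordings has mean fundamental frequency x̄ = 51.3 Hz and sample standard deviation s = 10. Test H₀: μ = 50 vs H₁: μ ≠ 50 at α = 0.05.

t = (x̄ - μ₀)/(s/√n) = (51.3 - 50)/(10/√16) = 0.52. df = 15, critical t = ±2.131. Fail to reject H₀.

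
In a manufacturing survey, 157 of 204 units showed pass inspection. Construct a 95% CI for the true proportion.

p̂ = 0.77. CI = p̂ ± z*√(p̂(1-p̂)/n) = (0.712, 0.827)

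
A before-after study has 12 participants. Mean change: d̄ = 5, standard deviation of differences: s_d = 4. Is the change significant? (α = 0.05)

t = d̄/(s_d/√n) = 5/(4/√12) = 4.33. df = 11, critical t = ±2.201. Reject H₀.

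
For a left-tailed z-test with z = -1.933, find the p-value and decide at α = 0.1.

p = P(Z < -1.933) = Φ(-1.933) ≈ 0.0266. Since p < 0.1, reject H₀ (significant) at α = 0.1.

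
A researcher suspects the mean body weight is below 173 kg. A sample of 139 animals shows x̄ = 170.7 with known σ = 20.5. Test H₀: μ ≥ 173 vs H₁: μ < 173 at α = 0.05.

z = -1.323. Critical value: -1.645. Fail to reject H₀.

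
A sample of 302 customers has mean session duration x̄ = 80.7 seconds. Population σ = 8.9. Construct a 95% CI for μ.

CI = x̄ ± z*(σ/√n) = 80.7 ± 1.96(8.9/√302) = 80.7 ± 1.0 = (79.7, 81.7)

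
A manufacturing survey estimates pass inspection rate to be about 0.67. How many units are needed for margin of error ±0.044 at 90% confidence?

n = z²p(1-p)/E² = 1.645²×0.67×0.33/0.044² = 309.04 → n = 310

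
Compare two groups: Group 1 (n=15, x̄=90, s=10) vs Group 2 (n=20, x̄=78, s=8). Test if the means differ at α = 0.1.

Pooled sp = 8.9. t = 3.946, df = 33. Critical t = ±1.692. Reject H₀.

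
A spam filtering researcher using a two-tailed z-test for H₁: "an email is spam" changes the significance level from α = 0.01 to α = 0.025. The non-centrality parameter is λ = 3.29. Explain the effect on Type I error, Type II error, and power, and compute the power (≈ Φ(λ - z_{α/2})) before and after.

Increasing α from 0.01 to 0.025:
• Type I error rate increases (α is the Type I rate by definition).
• Critical value moves from z_{α/2} = 2.576 to 2.241, so power = Φ(λ - z_{α/2}) goes from Φ(3.29 - 2.576) = 0.762 to Φ(3.29 - 2.241) = 0.853.
• Type II error rate β = 1 - power therefore decreases (0.238 → 0.147).
Appropriate when false negatives are costly — here, a spam email lands in the inbox.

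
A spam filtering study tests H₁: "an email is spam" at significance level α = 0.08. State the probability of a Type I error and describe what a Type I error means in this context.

P(Type I error) = α = 0.08. A Type I error is rejecting H₀ when H₀ is actually true (false positive) — here, concluding that an email is spam when in fact this is not the case. Consequence: a legitimate email is sent to the spam folder and the user misses it.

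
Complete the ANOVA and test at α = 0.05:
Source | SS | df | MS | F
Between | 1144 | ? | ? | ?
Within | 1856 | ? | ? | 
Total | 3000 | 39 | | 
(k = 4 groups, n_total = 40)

df_between = 3, df_within = 36. MS_between = 381.33, MS_within = 51.56. F = 7.397, F_crit ≈ 2.866. Reject H₀.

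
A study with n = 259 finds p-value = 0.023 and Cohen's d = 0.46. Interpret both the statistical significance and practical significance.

Statistically significant (p = 0.023 < 0.05). Cohen's d = 0.46 indicates a small effect size. Both statistical and practical significance should be considered.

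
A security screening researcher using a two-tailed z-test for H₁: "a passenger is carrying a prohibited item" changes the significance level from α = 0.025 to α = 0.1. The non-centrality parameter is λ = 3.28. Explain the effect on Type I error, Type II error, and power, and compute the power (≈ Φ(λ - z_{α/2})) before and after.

Increasing α from 0.025 to 0.1:
• Type I error rate increases (α is the Type I rate by definition).
• Critical value moves from z_{α/2} = 2.241 to 1.645, so power = Φ(λ - z_{α/2}) goes from Φ(3.28 - 2.241) = 0.851 to Φ(3.28 - 1.645) = 0.949.
• Type II error rate β = 1 - power therefore decreases (0.149 → 0.051).
Appropriate when false negatives are costly — here, letting a prohibited item through — security breach.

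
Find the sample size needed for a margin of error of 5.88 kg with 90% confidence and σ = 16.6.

n = (z*σ/E)² = (1.645×16.6/5.88)² = 21.6 → n = 22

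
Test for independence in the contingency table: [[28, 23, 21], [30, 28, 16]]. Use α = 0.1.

χ² = 1.208. df = 2, critical = 4.605. Fail to reject H₀. No evidence of dependence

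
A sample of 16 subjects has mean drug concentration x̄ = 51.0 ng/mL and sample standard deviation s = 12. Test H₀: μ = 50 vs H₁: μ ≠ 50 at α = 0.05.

t = (x̄ - μ₀)/(s/√n) = (51.0 - 50)/(12/√16) = 0.333. df = 15, critical t = ±2.131. Fail to reject H₀.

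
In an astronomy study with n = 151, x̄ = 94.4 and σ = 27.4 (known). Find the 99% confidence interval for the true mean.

CI = x̄ ± z*(σ/√n) = 94.4 ± 2.576(27.4/√151) = 94.4 ± 5.74 = (88.66, 100.14)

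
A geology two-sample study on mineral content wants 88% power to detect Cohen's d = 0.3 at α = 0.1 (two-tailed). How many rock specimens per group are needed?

z_{α/2} = 1.645, z_β = Φ⁻¹(0.88) = 1.175. For small effect (d = 0.3): n per group = 2(z_{α/2} + z_β)²/d² = 2(1.645 + 1.175)²/0.3² = 176.7 → 177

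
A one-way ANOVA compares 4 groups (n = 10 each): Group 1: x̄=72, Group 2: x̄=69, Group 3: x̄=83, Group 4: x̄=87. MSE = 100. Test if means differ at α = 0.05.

Grand mean = 77.75. SS_between = 2227.5, MS_between = 742.5. F = 7.425, F_crit ≈ 2.866. Reject H₀.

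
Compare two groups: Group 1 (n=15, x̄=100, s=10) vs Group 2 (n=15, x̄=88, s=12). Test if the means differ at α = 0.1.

Pooled sp = 11.05. t = 2.975, df = 28. Critical t = ±1.701. Reject H₀.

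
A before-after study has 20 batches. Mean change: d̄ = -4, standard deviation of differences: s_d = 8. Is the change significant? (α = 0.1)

t = d̄/(s_d/√n) = -4/(8/√20) = -2.236. df = 19, critical t = ±1.729. Reject H₀.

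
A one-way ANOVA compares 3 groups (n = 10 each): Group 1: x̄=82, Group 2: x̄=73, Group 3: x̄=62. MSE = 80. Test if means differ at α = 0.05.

Grand mean = 72.33. SS_between = 2006.67, MS_between = 1003.33. F = 12.542, F_crit ≈ 3.354. Reject H₀.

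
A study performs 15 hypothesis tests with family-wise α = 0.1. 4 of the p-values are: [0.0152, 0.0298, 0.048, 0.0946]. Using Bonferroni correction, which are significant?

Bonferroni α = 0.1/15 = 0.00667. None of the given p-values are significant.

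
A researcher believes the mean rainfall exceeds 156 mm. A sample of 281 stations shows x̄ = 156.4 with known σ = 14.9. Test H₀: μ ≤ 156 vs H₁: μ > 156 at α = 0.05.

z = 0.45. Critical value: 1.645. Fail to reject H₀.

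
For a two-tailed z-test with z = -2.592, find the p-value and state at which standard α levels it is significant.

p = 2·P(Z > |-2.592|) = 2·(1 - Φ(2.592)) ≈ 0.0095. Significant at α = 0.1; Significant at α = 0.05; Significant at α = 0.01.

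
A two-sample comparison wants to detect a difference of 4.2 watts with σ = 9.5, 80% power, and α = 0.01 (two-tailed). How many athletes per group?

n per group = 2(z_α/2 + z_β)²σ²/d² = 2×(2.576 + 0.84)²×9.5²/4.2² = 119.4 → n = 120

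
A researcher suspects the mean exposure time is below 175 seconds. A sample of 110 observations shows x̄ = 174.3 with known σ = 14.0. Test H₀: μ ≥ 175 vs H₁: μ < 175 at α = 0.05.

z = -0.524. Critical value: -1.645. Fail to reject H₀.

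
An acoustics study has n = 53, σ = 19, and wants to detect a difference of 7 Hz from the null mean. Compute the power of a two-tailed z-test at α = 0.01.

SE = σ/√n = 19/√53 = 2.61. Non-centrality λ = d/SE = 7/2.61 = 2.682. Power ≈ Φ(λ - z_{α/2}) = Φ(2.682 - 2.576) = Φ(0.106) = 0.542.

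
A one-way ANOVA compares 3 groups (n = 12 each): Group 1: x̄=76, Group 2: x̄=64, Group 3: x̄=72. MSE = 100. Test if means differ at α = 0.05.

Grand mean = 70.67. SS_between = 896.0, MS_between = 448.0. F = 4.48, F_crit ≈ 3.285. Reject H₀.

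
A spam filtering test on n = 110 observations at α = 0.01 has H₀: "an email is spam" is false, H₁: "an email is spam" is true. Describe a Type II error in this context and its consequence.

Type II error: failing to reject H₀ when it is false — concluding that an email is spam is not supported when in fact it is. Consequence: a spam email lands in the inbox.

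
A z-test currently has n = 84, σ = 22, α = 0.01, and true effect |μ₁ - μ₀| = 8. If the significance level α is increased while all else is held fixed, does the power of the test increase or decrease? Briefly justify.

Power increases: a larger α lowers the critical value, so more of the H₁ sampling distribution falls in the rejection region.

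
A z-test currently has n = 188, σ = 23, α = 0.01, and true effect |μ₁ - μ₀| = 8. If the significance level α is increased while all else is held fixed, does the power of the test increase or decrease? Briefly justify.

Power increases: a larger α lowers the critical value, so more of the H₁ sampling distribution falls in the rejection region.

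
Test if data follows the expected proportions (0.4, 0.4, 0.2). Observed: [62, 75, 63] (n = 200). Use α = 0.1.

Expected: [80.0, 80.0, 40.0]. χ² = 17.587. df = 2, critical = 4.605. Reject H₀.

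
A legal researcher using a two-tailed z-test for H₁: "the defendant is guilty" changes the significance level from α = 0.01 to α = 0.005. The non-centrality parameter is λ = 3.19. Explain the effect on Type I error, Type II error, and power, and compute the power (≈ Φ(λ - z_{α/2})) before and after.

Decreasing α from 0.01 to 0.005:
• Type I error rate decreases (α is the Type I rate by definition).
• Critical value moves from z_{α/2} = 2.576 to 2.807, so power = Φ(λ - z_{α/2}) goes from Φ(3.19 - 2.576) = 0.73 to Φ(3.19 - 2.807) = 0.649.
• Type II error rate β = 1 - power therefore increases (0.27 → 0.351).
Appropriate when false positives are costly — here, convicting an innocent person.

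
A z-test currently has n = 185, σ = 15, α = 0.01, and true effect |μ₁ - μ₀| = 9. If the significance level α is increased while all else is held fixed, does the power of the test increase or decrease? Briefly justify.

Power increases: a larger α lowers the critical value, so more of the H₁ sampling distribution falls in the rejection region.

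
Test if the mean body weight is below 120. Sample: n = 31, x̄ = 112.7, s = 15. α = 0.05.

t = (112.7 - 120)/(15/√31) = -2.71, df = 30. Critical t = -1.697. Reject H₀.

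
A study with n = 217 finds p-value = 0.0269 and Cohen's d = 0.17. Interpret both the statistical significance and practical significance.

Statistically significant (p = 0.0269 < 0.05). Cohen's d = 0.17 indicates a very small effect size. Both statistical and practical significance should be considered.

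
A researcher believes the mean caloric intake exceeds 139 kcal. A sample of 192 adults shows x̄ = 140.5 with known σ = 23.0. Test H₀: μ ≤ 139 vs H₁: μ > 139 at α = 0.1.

z = 0.904. Critical value: 1.28. Fail to reject H₀.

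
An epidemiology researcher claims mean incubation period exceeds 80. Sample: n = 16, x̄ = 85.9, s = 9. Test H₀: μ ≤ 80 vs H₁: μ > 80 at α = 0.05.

t = (85.9 - 80)/(9/√16) = 2.622, df = 15. Critical t = 1.753. Reject H₀.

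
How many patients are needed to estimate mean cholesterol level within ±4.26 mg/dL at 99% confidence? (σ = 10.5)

n = (z*σ/E)² = (2.576×10.5/4.26)² = 40.3 → n = 41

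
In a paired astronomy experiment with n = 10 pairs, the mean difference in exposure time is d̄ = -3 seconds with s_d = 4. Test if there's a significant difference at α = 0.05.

t = d̄/(s_d/√n) = -3/(4/√10) = -2.372. df = 9, critical t = ±2.262. Reject H₀.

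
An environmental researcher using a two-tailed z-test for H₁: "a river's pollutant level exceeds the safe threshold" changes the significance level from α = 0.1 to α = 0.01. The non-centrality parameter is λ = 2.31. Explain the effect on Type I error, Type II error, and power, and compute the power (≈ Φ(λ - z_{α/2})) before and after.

Decreasing α from 0.1 to 0.01:
• Type I error rate decreases (α is the Type I rate by definition).
• Critical value moves from z_{α/2} = 1.645 to 2.576, so power = Φ(λ - z_{α/2}) goes from Φ(2.31 - 1.645) = 0.747 to Φ(2.31 - 2.576) = 0.395.
• Type II error rate β = 1 - power therefore increases (0.253 → 0.605).
Appropriate when false positives are costly — here, shutting down a compliant factory unnecessarily.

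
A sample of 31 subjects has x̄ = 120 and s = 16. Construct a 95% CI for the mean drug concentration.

CI = x̄ ± t*(s/√n) = 120 ± 2.042(16/√31) = (114.13, 125.87)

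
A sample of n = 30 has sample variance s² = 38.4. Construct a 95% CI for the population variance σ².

df = 29. χ²_{0.025} = 45.722, χ²_{0.975} = 16.047. CI for σ² = ((n-1)s²/χ²_{α/2}, (n-1)s²/χ²_{1-α/2}) = (29·38.4/45.722, 29·38.4/16.047) = (24.36, 69.4)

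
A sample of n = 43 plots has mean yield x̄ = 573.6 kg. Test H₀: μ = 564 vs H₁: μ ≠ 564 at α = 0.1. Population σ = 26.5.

z = (x̄ - μ₀)/(σ/√n) = (573.6 - 564)/(26.5/√43) = 2.376. Critical value: ±1.645. Since |2.376| > 1.645, Reject H₀.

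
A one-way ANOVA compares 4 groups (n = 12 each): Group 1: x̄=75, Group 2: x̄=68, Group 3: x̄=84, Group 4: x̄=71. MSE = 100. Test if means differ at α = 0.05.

Grand mean = 74.5. SS_between = 1740.0, MS_between = 580.0. F = 5.8, F_crit ≈ 2.816. Reject H₀.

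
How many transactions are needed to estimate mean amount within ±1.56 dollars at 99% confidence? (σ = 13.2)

n = (z*σ/E)² = (2.576×13.2/1.56)² = 475.1 → n = 476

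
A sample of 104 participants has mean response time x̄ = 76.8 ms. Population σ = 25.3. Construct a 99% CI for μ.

CI = x̄ ± z*(σ/√n) = 76.8 ± 2.576(25.3/√104) = 76.8 ± 6.39 = (70.41, 83.19)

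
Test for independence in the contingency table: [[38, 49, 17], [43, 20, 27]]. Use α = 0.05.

χ² = 13.831. df = 2, critical = 5.991. Reject H₀. Variables are dependent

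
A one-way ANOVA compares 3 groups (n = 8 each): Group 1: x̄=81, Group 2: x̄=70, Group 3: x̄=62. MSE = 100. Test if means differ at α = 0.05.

Grand mean = 71.0. SS_between = 1456.0, MS_between = 728.0. F = 7.28, F_crit ≈ 3.467. Reject H₀.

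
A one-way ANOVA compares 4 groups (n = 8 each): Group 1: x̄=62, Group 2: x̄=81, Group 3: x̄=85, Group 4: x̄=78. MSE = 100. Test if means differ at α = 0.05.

Grand mean = 76.5. SS_between = 2440.0, MS_between = 813.33. F = 8.133, F_crit ≈ 2.947. Reject H₀.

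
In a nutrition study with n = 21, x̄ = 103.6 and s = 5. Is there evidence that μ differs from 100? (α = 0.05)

t = (x̄ - μ₀)/(s/√n) = (103.6 - 100)/(5/√21) = 3.299. df = 20, critical t = ±2.086. Reject H₀.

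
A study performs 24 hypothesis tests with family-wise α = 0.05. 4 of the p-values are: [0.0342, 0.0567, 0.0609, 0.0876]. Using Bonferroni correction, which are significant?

Bonferroni α = 0.05/24 = 0.00208. None of the given p-values are significant.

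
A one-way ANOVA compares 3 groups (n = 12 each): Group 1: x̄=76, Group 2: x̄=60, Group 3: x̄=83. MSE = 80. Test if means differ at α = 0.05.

Grand mean = 73.0. SS_between = 3336.0, MS_between = 1668.0. F = 20.85, F_crit ≈ 3.285. Reject H₀.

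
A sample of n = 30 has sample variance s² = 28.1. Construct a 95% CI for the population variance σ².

df = 29. χ²_{0.025} = 45.722, χ²_{0.975} = 16.047. CI for σ² = ((n-1)s²/χ²_{α/2}, (n-1)s²/χ²_{1-α/2}) = (29·28.1/45.722, 29·28.1/16.047) = (17.82, 50.78)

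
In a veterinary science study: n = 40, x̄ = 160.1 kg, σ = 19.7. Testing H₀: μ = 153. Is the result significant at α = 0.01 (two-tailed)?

z = (160.1 - 153)/(19.7/√40) = 2.279. Since |z| ≤ 2.576, not significant at α = 0.01.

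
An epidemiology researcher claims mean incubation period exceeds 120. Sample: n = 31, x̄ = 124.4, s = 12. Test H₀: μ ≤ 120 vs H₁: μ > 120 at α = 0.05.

t = (124.4 - 120)/(12/√31) = 2.042, df = 30. Critical t = 1.697. Reject H₀.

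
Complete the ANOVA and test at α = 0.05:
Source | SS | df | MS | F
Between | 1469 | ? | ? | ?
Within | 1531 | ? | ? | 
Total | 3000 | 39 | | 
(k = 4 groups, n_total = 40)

df_between = 3, df_within = 36. MS_between = 489.67, MS_within = 42.53. F = 11.514, F_crit ≈ 2.866. Reject H₀.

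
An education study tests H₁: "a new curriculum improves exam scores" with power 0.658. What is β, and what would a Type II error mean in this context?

β = 1 - power = 1 - 0.658 = 0.342. A Type II error is failing to reject H₀ when H₀ is false (false negative) — here, failing to conclude that a new curriculum improves exam scores when in fact it is true. Consequence: keeping the old curriculum when the new one would have helped students.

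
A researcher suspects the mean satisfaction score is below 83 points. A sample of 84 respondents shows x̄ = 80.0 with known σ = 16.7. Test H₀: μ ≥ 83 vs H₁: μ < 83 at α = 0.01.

z = -1.646. Critical value: -2.33. Fail to reject H₀.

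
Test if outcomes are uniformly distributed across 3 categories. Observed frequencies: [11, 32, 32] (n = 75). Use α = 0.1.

Expected = 25 each. χ² = Σ(O-E)²/E = 11.76. df = 2, critical value = 4.605. Reject H₀.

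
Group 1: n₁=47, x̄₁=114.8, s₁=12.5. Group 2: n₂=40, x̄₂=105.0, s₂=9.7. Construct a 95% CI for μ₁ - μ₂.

Difference = 9.8. SE = √(12.5²/47 + 9.7²/40) = 2.383. CI = (5.13, 14.47)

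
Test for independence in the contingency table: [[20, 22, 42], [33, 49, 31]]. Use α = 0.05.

χ² = 11.085. df = 2, critical = 5.991. Reject H₀. Variables are dependent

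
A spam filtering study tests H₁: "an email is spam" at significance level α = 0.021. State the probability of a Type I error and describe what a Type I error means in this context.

P(Type I error) = α = 0.021. A Type I error is rejecting H₀ when H₀ is actually true (false positive) — here, concluding that an email is spam when in fact this is not the case. Consequence: a legitimate email is sent to the spam folder and the user misses it.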